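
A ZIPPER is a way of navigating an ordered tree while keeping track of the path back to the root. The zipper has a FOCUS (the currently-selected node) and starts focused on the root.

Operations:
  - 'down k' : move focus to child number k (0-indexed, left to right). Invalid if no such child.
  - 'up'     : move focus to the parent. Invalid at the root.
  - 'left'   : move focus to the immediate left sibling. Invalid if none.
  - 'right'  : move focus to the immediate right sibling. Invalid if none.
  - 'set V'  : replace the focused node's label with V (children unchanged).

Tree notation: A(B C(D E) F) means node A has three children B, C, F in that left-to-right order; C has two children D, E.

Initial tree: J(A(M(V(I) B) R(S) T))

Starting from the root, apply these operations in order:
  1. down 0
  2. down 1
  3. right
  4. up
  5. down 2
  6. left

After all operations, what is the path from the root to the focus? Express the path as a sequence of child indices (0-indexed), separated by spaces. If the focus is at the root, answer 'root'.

Step 1 (down 0): focus=A path=0 depth=1 children=['M', 'R', 'T'] left=[] right=[] parent=J
Step 2 (down 1): focus=R path=0/1 depth=2 children=['S'] left=['M'] right=['T'] parent=A
Step 3 (right): focus=T path=0/2 depth=2 children=[] left=['M', 'R'] right=[] parent=A
Step 4 (up): focus=A path=0 depth=1 children=['M', 'R', 'T'] left=[] right=[] parent=J
Step 5 (down 2): focus=T path=0/2 depth=2 children=[] left=['M', 'R'] right=[] parent=A
Step 6 (left): focus=R path=0/1 depth=2 children=['S'] left=['M'] right=['T'] parent=A

Answer: 0 1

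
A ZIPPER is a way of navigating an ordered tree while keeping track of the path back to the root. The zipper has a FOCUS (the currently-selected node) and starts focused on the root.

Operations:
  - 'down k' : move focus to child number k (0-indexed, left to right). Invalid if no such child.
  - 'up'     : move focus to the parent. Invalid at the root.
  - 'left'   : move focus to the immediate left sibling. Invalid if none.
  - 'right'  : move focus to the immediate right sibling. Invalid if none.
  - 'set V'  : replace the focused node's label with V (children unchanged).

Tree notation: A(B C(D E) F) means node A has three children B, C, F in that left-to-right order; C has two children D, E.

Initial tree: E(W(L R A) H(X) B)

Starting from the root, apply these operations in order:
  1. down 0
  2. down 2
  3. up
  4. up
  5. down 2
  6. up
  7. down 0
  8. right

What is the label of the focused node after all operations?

Step 1 (down 0): focus=W path=0 depth=1 children=['L', 'R', 'A'] left=[] right=['H', 'B'] parent=E
Step 2 (down 2): focus=A path=0/2 depth=2 children=[] left=['L', 'R'] right=[] parent=W
Step 3 (up): focus=W path=0 depth=1 children=['L', 'R', 'A'] left=[] right=['H', 'B'] parent=E
Step 4 (up): focus=E path=root depth=0 children=['W', 'H', 'B'] (at root)
Step 5 (down 2): focus=B path=2 depth=1 children=[] left=['W', 'H'] right=[] parent=E
Step 6 (up): focus=E path=root depth=0 children=['W', 'H', 'B'] (at root)
Step 7 (down 0): focus=W path=0 depth=1 children=['L', 'R', 'A'] left=[] right=['H', 'B'] parent=E
Step 8 (right): focus=H path=1 depth=1 children=['X'] left=['W'] right=['B'] parent=E

Answer: H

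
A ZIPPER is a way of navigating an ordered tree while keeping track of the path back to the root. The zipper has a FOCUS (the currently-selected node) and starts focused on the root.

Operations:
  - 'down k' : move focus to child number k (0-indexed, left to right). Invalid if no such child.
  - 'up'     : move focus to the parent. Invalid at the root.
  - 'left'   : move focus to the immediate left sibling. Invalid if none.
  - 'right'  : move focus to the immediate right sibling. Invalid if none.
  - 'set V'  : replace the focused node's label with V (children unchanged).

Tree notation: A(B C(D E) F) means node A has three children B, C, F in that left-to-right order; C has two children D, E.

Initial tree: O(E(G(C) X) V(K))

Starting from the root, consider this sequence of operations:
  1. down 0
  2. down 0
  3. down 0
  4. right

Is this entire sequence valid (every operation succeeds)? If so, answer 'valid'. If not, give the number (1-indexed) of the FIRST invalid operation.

Step 1 (down 0): focus=E path=0 depth=1 children=['G', 'X'] left=[] right=['V'] parent=O
Step 2 (down 0): focus=G path=0/0 depth=2 children=['C'] left=[] right=['X'] parent=E
Step 3 (down 0): focus=C path=0/0/0 depth=3 children=[] left=[] right=[] parent=G
Step 4 (right): INVALID

Answer: 4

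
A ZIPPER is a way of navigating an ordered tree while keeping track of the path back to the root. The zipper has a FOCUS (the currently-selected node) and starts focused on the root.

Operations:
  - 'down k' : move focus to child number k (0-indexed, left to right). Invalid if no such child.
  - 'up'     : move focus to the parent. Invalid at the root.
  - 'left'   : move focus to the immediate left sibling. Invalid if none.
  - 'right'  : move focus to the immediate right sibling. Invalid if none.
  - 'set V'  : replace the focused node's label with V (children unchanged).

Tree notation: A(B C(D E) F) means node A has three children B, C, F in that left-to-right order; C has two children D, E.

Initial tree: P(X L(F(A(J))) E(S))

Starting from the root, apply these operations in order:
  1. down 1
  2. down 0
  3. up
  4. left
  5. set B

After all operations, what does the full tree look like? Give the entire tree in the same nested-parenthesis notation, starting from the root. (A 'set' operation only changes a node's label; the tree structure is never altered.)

Answer: P(B L(F(A(J))) E(S))

Derivation:
Step 1 (down 1): focus=L path=1 depth=1 children=['F'] left=['X'] right=['E'] parent=P
Step 2 (down 0): focus=F path=1/0 depth=2 children=['A'] left=[] right=[] parent=L
Step 3 (up): focus=L path=1 depth=1 children=['F'] left=['X'] right=['E'] parent=P
Step 4 (left): focus=X path=0 depth=1 children=[] left=[] right=['L', 'E'] parent=P
Step 5 (set B): focus=B path=0 depth=1 children=[] left=[] right=['L', 'E'] parent=P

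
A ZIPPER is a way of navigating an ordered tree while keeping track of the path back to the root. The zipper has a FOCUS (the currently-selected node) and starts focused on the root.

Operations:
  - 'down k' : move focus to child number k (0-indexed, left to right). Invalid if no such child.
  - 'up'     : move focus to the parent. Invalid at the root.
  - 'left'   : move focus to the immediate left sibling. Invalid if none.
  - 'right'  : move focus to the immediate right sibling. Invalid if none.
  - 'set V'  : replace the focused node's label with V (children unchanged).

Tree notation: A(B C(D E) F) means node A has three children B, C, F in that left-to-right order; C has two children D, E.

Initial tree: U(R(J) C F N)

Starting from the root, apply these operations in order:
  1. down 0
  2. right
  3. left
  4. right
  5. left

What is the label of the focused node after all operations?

Answer: R

Derivation:
Step 1 (down 0): focus=R path=0 depth=1 children=['J'] left=[] right=['C', 'F', 'N'] parent=U
Step 2 (right): focus=C path=1 depth=1 children=[] left=['R'] right=['F', 'N'] parent=U
Step 3 (left): focus=R path=0 depth=1 children=['J'] left=[] right=['C', 'F', 'N'] parent=U
Step 4 (right): focus=C path=1 depth=1 children=[] left=['R'] right=['F', 'N'] parent=U
Step 5 (left): focus=R path=0 depth=1 children=['J'] left=[] right=['C', 'F', 'N'] parent=U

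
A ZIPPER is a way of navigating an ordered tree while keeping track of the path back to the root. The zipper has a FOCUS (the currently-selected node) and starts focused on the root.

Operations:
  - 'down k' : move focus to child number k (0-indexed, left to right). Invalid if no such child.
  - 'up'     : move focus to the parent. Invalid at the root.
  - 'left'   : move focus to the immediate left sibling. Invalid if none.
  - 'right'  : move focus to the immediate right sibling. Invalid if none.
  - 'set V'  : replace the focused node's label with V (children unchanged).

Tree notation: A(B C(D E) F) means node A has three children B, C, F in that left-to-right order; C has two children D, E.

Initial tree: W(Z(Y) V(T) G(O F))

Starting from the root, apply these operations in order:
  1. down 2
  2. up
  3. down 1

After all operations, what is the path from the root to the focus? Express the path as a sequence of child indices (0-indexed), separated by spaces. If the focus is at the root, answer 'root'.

Step 1 (down 2): focus=G path=2 depth=1 children=['O', 'F'] left=['Z', 'V'] right=[] parent=W
Step 2 (up): focus=W path=root depth=0 children=['Z', 'V', 'G'] (at root)
Step 3 (down 1): focus=V path=1 depth=1 children=['T'] left=['Z'] right=['G'] parent=W

Answer: 1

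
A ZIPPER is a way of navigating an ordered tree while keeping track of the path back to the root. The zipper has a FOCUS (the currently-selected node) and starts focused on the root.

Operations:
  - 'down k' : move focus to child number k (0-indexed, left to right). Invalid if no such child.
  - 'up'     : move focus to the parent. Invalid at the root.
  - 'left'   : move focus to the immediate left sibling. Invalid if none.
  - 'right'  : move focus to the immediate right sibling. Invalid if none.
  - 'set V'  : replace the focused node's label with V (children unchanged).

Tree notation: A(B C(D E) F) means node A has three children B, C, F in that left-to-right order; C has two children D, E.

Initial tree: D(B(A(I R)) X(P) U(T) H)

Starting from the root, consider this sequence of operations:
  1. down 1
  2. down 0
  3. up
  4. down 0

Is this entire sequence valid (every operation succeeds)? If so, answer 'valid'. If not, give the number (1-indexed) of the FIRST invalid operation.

Answer: valid

Derivation:
Step 1 (down 1): focus=X path=1 depth=1 children=['P'] left=['B'] right=['U', 'H'] parent=D
Step 2 (down 0): focus=P path=1/0 depth=2 children=[] left=[] right=[] parent=X
Step 3 (up): focus=X path=1 depth=1 children=['P'] left=['B'] right=['U', 'H'] parent=D
Step 4 (down 0): focus=P path=1/0 depth=2 children=[] left=[] right=[] parent=X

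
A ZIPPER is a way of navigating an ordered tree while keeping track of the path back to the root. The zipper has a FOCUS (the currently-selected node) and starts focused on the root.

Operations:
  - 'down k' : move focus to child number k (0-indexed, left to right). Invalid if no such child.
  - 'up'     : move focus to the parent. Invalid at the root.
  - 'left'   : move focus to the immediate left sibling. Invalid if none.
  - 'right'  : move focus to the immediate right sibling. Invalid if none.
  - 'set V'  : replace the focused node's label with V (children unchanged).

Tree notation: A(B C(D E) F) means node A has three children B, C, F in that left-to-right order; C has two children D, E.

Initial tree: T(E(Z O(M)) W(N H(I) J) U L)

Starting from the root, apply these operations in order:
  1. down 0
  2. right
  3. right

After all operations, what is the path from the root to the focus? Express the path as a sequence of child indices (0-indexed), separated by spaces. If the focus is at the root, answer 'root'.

Answer: 2

Derivation:
Step 1 (down 0): focus=E path=0 depth=1 children=['Z', 'O'] left=[] right=['W', 'U', 'L'] parent=T
Step 2 (right): focus=W path=1 depth=1 children=['N', 'H', 'J'] left=['E'] right=['U', 'L'] parent=T
Step 3 (right): focus=U path=2 depth=1 children=[] left=['E', 'W'] right=['L'] parent=T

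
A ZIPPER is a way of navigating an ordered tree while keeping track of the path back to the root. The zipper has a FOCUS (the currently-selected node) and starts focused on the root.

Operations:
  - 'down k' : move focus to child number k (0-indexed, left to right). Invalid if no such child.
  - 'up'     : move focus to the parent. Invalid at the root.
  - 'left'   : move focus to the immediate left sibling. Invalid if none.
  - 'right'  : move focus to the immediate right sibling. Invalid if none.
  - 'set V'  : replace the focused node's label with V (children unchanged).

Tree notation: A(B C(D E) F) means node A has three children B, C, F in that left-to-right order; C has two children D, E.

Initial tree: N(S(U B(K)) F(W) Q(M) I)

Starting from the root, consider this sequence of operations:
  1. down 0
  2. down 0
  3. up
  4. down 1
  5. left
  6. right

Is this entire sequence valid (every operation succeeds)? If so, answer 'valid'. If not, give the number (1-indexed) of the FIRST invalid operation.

Answer: valid

Derivation:
Step 1 (down 0): focus=S path=0 depth=1 children=['U', 'B'] left=[] right=['F', 'Q', 'I'] parent=N
Step 2 (down 0): focus=U path=0/0 depth=2 children=[] left=[] right=['B'] parent=S
Step 3 (up): focus=S path=0 depth=1 children=['U', 'B'] left=[] right=['F', 'Q', 'I'] parent=N
Step 4 (down 1): focus=B path=0/1 depth=2 children=['K'] left=['U'] right=[] parent=S
Step 5 (left): focus=U path=0/0 depth=2 children=[] left=[] right=['B'] parent=S
Step 6 (right): focus=B path=0/1 depth=2 children=['K'] left=['U'] right=[] parent=S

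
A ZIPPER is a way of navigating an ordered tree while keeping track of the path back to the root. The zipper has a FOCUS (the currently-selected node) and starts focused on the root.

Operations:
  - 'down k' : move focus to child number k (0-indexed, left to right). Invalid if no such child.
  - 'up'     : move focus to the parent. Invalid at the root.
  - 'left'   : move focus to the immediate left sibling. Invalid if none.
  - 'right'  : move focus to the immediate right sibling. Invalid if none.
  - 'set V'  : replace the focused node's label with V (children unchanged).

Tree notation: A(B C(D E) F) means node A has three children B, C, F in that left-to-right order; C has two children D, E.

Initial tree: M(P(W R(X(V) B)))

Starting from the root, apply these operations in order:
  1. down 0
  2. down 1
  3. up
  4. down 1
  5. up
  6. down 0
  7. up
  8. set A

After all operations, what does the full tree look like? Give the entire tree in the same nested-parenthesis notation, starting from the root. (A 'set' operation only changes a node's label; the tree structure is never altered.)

Step 1 (down 0): focus=P path=0 depth=1 children=['W', 'R'] left=[] right=[] parent=M
Step 2 (down 1): focus=R path=0/1 depth=2 children=['X', 'B'] left=['W'] right=[] parent=P
Step 3 (up): focus=P path=0 depth=1 children=['W', 'R'] left=[] right=[] parent=M
Step 4 (down 1): focus=R path=0/1 depth=2 children=['X', 'B'] left=['W'] right=[] parent=P
Step 5 (up): focus=P path=0 depth=1 children=['W', 'R'] left=[] right=[] parent=M
Step 6 (down 0): focus=W path=0/0 depth=2 children=[] left=[] right=['R'] parent=P
Step 7 (up): focus=P path=0 depth=1 children=['W', 'R'] left=[] right=[] parent=M
Step 8 (set A): focus=A path=0 depth=1 children=['W', 'R'] left=[] right=[] parent=M

Answer: M(A(W R(X(V) B)))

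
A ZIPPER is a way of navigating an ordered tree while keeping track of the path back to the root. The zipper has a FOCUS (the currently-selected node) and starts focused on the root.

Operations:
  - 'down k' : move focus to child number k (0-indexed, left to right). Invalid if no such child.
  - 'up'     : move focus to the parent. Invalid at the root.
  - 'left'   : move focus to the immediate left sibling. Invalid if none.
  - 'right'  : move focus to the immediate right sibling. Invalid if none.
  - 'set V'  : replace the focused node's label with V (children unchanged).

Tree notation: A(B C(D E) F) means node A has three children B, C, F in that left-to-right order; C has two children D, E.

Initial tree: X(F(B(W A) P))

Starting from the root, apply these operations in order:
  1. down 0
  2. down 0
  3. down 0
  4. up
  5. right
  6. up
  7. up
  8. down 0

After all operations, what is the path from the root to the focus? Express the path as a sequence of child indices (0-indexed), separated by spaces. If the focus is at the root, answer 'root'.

Step 1 (down 0): focus=F path=0 depth=1 children=['B', 'P'] left=[] right=[] parent=X
Step 2 (down 0): focus=B path=0/0 depth=2 children=['W', 'A'] left=[] right=['P'] parent=F
Step 3 (down 0): focus=W path=0/0/0 depth=3 children=[] left=[] right=['A'] parent=B
Step 4 (up): focus=B path=0/0 depth=2 children=['W', 'A'] left=[] right=['P'] parent=F
Step 5 (right): focus=P path=0/1 depth=2 children=[] left=['B'] right=[] parent=F
Step 6 (up): focus=F path=0 depth=1 children=['B', 'P'] left=[] right=[] parent=X
Step 7 (up): focus=X path=root depth=0 children=['F'] (at root)
Step 8 (down 0): focus=F path=0 depth=1 children=['B', 'P'] left=[] right=[] parent=X

Answer: 0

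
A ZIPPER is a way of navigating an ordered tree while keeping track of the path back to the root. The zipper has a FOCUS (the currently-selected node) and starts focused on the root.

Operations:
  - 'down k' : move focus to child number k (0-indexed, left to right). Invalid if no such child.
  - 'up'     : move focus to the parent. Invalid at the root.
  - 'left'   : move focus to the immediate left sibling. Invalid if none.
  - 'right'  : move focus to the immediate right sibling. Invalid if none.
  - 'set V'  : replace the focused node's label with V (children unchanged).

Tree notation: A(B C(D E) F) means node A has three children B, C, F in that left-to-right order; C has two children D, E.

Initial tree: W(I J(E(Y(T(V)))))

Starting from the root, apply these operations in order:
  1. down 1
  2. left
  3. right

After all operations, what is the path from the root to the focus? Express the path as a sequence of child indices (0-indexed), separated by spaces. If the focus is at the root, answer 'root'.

Answer: 1

Derivation:
Step 1 (down 1): focus=J path=1 depth=1 children=['E'] left=['I'] right=[] parent=W
Step 2 (left): focus=I path=0 depth=1 children=[] left=[] right=['J'] parent=W
Step 3 (right): focus=J path=1 depth=1 children=['E'] left=['I'] right=[] parent=W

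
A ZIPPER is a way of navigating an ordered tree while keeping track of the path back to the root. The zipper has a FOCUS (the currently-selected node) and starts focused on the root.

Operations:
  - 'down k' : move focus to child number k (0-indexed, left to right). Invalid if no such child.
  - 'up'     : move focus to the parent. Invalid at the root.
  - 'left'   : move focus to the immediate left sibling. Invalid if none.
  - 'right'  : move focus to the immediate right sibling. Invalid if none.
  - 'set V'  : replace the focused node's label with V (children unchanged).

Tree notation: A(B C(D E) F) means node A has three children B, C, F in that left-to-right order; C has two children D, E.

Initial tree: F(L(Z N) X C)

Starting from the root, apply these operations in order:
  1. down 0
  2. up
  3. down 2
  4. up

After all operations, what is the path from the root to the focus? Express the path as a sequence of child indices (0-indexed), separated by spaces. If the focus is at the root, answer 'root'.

Step 1 (down 0): focus=L path=0 depth=1 children=['Z', 'N'] left=[] right=['X', 'C'] parent=F
Step 2 (up): focus=F path=root depth=0 children=['L', 'X', 'C'] (at root)
Step 3 (down 2): focus=C path=2 depth=1 children=[] left=['L', 'X'] right=[] parent=F
Step 4 (up): focus=F path=root depth=0 children=['L', 'X', 'C'] (at root)

Answer: root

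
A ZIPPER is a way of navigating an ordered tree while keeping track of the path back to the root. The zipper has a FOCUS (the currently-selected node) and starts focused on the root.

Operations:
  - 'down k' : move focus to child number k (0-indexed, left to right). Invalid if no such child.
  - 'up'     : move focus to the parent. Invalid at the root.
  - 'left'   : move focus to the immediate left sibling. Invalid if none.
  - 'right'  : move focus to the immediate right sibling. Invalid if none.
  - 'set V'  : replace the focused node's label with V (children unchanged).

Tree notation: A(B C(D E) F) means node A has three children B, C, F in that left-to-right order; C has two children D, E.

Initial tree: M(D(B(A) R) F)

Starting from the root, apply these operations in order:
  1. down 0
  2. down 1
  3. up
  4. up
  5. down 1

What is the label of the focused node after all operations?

Step 1 (down 0): focus=D path=0 depth=1 children=['B', 'R'] left=[] right=['F'] parent=M
Step 2 (down 1): focus=R path=0/1 depth=2 children=[] left=['B'] right=[] parent=D
Step 3 (up): focus=D path=0 depth=1 children=['B', 'R'] left=[] right=['F'] parent=M
Step 4 (up): focus=M path=root depth=0 children=['D', 'F'] (at root)
Step 5 (down 1): focus=F path=1 depth=1 children=[] left=['D'] right=[] parent=M

Answer: F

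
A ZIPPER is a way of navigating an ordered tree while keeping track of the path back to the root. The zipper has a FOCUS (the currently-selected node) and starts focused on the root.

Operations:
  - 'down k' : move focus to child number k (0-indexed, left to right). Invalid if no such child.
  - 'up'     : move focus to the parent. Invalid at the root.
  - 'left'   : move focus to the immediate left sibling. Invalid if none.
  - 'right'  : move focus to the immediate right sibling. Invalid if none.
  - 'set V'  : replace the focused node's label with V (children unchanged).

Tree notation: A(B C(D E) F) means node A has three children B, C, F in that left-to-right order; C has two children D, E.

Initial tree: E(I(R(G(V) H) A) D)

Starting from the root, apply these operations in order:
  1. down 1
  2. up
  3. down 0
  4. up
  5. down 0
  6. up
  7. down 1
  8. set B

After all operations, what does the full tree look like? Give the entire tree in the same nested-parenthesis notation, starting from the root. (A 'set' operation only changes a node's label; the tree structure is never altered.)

Answer: E(I(R(G(V) H) A) B)

Derivation:
Step 1 (down 1): focus=D path=1 depth=1 children=[] left=['I'] right=[] parent=E
Step 2 (up): focus=E path=root depth=0 children=['I', 'D'] (at root)
Step 3 (down 0): focus=I path=0 depth=1 children=['R', 'A'] left=[] right=['D'] parent=E
Step 4 (up): focus=E path=root depth=0 children=['I', 'D'] (at root)
Step 5 (down 0): focus=I path=0 depth=1 children=['R', 'A'] left=[] right=['D'] parent=E
Step 6 (up): focus=E path=root depth=0 children=['I', 'D'] (at root)
Step 7 (down 1): focus=D path=1 depth=1 children=[] left=['I'] right=[] parent=E
Step 8 (set B): focus=B path=1 depth=1 children=[] left=['I'] right=[] parent=E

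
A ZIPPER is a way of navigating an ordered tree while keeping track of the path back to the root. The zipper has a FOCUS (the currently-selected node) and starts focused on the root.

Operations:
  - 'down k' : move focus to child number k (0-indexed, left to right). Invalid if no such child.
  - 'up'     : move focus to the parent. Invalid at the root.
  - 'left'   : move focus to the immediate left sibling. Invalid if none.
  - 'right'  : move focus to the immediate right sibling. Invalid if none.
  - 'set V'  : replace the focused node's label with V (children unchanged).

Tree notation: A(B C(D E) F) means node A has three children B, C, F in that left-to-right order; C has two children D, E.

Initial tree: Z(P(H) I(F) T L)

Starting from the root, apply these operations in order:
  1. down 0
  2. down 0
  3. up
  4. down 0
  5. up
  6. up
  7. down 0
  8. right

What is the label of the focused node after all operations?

Step 1 (down 0): focus=P path=0 depth=1 children=['H'] left=[] right=['I', 'T', 'L'] parent=Z
Step 2 (down 0): focus=H path=0/0 depth=2 children=[] left=[] right=[] parent=P
Step 3 (up): focus=P path=0 depth=1 children=['H'] left=[] right=['I', 'T', 'L'] parent=Z
Step 4 (down 0): focus=H path=0/0 depth=2 children=[] left=[] right=[] parent=P
Step 5 (up): focus=P path=0 depth=1 children=['H'] left=[] right=['I', 'T', 'L'] parent=Z
Step 6 (up): focus=Z path=root depth=0 children=['P', 'I', 'T', 'L'] (at root)
Step 7 (down 0): focus=P path=0 depth=1 children=['H'] left=[] right=['I', 'T', 'L'] parent=Z
Step 8 (right): focus=I path=1 depth=1 children=['F'] left=['P'] right=['T', 'L'] parent=Z

Answer: I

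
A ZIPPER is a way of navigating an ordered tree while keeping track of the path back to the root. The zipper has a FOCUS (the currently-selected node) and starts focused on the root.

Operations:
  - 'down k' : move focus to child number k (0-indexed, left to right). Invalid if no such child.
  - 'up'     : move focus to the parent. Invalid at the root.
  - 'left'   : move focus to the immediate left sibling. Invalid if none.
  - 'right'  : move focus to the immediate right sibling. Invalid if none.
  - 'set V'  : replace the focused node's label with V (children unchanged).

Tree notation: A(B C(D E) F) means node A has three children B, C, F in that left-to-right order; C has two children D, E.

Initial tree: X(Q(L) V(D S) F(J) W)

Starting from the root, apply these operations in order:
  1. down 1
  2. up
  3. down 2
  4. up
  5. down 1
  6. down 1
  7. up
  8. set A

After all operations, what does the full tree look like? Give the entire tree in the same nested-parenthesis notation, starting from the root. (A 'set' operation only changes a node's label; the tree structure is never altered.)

Answer: X(Q(L) A(D S) F(J) W)

Derivation:
Step 1 (down 1): focus=V path=1 depth=1 children=['D', 'S'] left=['Q'] right=['F', 'W'] parent=X
Step 2 (up): focus=X path=root depth=0 children=['Q', 'V', 'F', 'W'] (at root)
Step 3 (down 2): focus=F path=2 depth=1 children=['J'] left=['Q', 'V'] right=['W'] parent=X
Step 4 (up): focus=X path=root depth=0 children=['Q', 'V', 'F', 'W'] (at root)
Step 5 (down 1): focus=V path=1 depth=1 children=['D', 'S'] left=['Q'] right=['F', 'W'] parent=X
Step 6 (down 1): focus=S path=1/1 depth=2 children=[] left=['D'] right=[] parent=V
Step 7 (up): focus=V path=1 depth=1 children=['D', 'S'] left=['Q'] right=['F', 'W'] parent=X
Step 8 (set A): focus=A path=1 depth=1 children=['D', 'S'] left=['Q'] right=['F', 'W'] parent=X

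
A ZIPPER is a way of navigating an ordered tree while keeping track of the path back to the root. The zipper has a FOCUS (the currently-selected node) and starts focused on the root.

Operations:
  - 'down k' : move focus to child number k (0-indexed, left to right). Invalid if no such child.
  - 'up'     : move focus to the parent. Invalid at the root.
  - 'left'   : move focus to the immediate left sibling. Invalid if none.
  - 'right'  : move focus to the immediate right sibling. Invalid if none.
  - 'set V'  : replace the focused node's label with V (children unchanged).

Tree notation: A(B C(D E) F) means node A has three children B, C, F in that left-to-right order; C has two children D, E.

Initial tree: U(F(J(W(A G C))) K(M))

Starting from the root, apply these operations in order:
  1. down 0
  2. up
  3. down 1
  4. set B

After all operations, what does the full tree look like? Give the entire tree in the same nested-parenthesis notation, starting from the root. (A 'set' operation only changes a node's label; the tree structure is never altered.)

Answer: U(F(J(W(A G C))) B(M))

Derivation:
Step 1 (down 0): focus=F path=0 depth=1 children=['J'] left=[] right=['K'] parent=U
Step 2 (up): focus=U path=root depth=0 children=['F', 'K'] (at root)
Step 3 (down 1): focus=K path=1 depth=1 children=['M'] left=['F'] right=[] parent=U
Step 4 (set B): focus=B path=1 depth=1 children=['M'] left=['F'] right=[] parent=U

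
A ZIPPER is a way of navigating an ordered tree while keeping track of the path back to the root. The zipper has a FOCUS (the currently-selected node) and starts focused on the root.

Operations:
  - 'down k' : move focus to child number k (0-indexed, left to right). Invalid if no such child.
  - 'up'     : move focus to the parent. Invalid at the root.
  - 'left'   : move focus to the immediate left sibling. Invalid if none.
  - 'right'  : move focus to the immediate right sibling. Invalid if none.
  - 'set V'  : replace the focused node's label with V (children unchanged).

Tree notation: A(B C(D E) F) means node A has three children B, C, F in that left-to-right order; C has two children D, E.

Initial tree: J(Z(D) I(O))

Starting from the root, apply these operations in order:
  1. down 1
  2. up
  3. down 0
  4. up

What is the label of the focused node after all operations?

Answer: J

Derivation:
Step 1 (down 1): focus=I path=1 depth=1 children=['O'] left=['Z'] right=[] parent=J
Step 2 (up): focus=J path=root depth=0 children=['Z', 'I'] (at root)
Step 3 (down 0): focus=Z path=0 depth=1 children=['D'] left=[] right=['I'] parent=J
Step 4 (up): focus=J path=root depth=0 children=['Z', 'I'] (at root)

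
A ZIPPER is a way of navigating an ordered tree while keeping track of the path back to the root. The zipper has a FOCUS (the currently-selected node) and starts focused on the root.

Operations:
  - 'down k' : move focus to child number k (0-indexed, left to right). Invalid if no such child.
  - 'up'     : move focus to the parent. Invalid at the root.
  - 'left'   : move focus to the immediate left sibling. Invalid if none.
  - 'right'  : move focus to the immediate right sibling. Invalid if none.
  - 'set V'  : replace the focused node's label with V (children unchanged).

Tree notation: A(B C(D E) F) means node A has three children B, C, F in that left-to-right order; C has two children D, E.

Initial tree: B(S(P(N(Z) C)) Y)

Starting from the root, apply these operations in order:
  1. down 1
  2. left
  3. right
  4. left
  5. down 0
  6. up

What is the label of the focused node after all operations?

Answer: S

Derivation:
Step 1 (down 1): focus=Y path=1 depth=1 children=[] left=['S'] right=[] parent=B
Step 2 (left): focus=S path=0 depth=1 children=['P'] left=[] right=['Y'] parent=B
Step 3 (right): focus=Y path=1 depth=1 children=[] left=['S'] right=[] parent=B
Step 4 (left): focus=S path=0 depth=1 children=['P'] left=[] right=['Y'] parent=B
Step 5 (down 0): focus=P path=0/0 depth=2 children=['N', 'C'] left=[] right=[] parent=S
Step 6 (up): focus=S path=0 depth=1 children=['P'] left=[] right=['Y'] parent=B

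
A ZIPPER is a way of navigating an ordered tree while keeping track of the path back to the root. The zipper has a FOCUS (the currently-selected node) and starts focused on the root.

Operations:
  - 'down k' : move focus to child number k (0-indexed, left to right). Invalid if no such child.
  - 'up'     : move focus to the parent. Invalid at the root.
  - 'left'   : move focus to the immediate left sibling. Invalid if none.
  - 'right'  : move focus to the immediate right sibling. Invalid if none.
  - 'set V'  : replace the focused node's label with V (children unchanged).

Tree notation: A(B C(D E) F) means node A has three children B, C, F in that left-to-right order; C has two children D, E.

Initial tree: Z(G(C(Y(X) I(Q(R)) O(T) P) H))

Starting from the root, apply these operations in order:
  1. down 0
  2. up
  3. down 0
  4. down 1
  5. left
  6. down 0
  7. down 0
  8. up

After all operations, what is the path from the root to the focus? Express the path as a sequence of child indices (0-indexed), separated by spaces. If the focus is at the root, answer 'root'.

Step 1 (down 0): focus=G path=0 depth=1 children=['C', 'H'] left=[] right=[] parent=Z
Step 2 (up): focus=Z path=root depth=0 children=['G'] (at root)
Step 3 (down 0): focus=G path=0 depth=1 children=['C', 'H'] left=[] right=[] parent=Z
Step 4 (down 1): focus=H path=0/1 depth=2 children=[] left=['C'] right=[] parent=G
Step 5 (left): focus=C path=0/0 depth=2 children=['Y', 'I', 'O', 'P'] left=[] right=['H'] parent=G
Step 6 (down 0): focus=Y path=0/0/0 depth=3 children=['X'] left=[] right=['I', 'O', 'P'] parent=C
Step 7 (down 0): focus=X path=0/0/0/0 depth=4 children=[] left=[] right=[] parent=Y
Step 8 (up): focus=Y path=0/0/0 depth=3 children=['X'] left=[] right=['I', 'O', 'P'] parent=C

Answer: 0 0 0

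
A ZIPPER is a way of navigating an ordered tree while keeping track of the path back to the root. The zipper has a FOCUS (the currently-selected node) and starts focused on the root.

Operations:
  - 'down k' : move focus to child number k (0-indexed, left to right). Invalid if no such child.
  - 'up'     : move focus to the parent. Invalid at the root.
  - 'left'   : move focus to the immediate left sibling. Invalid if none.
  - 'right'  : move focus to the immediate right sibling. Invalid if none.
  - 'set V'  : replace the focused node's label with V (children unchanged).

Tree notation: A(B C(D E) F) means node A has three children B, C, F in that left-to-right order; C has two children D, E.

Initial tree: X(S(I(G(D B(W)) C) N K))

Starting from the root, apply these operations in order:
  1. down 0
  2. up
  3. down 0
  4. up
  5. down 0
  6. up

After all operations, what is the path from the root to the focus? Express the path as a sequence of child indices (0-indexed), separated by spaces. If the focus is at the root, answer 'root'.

Answer: root

Derivation:
Step 1 (down 0): focus=S path=0 depth=1 children=['I', 'N', 'K'] left=[] right=[] parent=X
Step 2 (up): focus=X path=root depth=0 children=['S'] (at root)
Step 3 (down 0): focus=S path=0 depth=1 children=['I', 'N', 'K'] left=[] right=[] parent=X
Step 4 (up): focus=X path=root depth=0 children=['S'] (at root)
Step 5 (down 0): focus=S path=0 depth=1 children=['I', 'N', 'K'] left=[] right=[] parent=X
Step 6 (up): focus=X path=root depth=0 children=['S'] (at root)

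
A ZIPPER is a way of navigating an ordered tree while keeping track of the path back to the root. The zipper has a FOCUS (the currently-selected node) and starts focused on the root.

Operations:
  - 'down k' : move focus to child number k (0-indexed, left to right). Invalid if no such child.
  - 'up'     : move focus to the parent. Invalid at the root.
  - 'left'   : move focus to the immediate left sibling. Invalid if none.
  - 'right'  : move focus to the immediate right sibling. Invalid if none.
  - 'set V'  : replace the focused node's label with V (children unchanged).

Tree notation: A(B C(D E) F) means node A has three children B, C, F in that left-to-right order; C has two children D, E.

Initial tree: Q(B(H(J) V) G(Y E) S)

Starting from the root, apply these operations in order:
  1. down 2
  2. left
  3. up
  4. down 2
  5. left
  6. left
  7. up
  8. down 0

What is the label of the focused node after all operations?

Answer: B

Derivation:
Step 1 (down 2): focus=S path=2 depth=1 children=[] left=['B', 'G'] right=[] parent=Q
Step 2 (left): focus=G path=1 depth=1 children=['Y', 'E'] left=['B'] right=['S'] parent=Q
Step 3 (up): focus=Q path=root depth=0 children=['B', 'G', 'S'] (at root)
Step 4 (down 2): focus=S path=2 depth=1 children=[] left=['B', 'G'] right=[] parent=Q
Step 5 (left): focus=G path=1 depth=1 children=['Y', 'E'] left=['B'] right=['S'] parent=Q
Step 6 (left): focus=B path=0 depth=1 children=['H', 'V'] left=[] right=['G', 'S'] parent=Q
Step 7 (up): focus=Q path=root depth=0 children=['B', 'G', 'S'] (at root)
Step 8 (down 0): focus=B path=0 depth=1 children=['H', 'V'] left=[] right=['G', 'S'] parent=Q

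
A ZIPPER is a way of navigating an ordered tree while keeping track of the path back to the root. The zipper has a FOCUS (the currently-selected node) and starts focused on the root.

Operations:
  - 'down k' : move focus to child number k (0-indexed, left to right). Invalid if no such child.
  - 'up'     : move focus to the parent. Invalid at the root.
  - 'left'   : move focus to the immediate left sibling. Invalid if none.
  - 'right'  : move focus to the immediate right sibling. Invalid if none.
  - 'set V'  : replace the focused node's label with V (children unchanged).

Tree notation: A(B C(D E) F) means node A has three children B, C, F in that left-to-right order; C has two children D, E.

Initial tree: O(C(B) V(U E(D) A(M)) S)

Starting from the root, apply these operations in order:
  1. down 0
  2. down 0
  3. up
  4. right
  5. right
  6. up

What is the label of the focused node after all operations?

Answer: O

Derivation:
Step 1 (down 0): focus=C path=0 depth=1 children=['B'] left=[] right=['V', 'S'] parent=O
Step 2 (down 0): focus=B path=0/0 depth=2 children=[] left=[] right=[] parent=C
Step 3 (up): focus=C path=0 depth=1 children=['B'] left=[] right=['V', 'S'] parent=O
Step 4 (right): focus=V path=1 depth=1 children=['U', 'E', 'A'] left=['C'] right=['S'] parent=O
Step 5 (right): focus=S path=2 depth=1 children=[] left=['C', 'V'] right=[] parent=O
Step 6 (up): focus=O path=root depth=0 children=['C', 'V', 'S'] (at root)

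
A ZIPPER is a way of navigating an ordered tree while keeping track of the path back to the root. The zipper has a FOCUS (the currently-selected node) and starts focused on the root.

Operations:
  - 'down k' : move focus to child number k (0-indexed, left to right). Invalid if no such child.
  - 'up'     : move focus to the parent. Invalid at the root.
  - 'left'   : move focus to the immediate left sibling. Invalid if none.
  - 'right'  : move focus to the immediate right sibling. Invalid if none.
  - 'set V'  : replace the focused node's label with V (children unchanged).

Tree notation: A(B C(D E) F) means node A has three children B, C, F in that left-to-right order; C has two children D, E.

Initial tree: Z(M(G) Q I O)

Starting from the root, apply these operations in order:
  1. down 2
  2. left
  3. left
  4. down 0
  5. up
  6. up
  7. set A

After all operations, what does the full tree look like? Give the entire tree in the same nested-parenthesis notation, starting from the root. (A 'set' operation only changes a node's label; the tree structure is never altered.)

Answer: A(M(G) Q I O)

Derivation:
Step 1 (down 2): focus=I path=2 depth=1 children=[] left=['M', 'Q'] right=['O'] parent=Z
Step 2 (left): focus=Q path=1 depth=1 children=[] left=['M'] right=['I', 'O'] parent=Z
Step 3 (left): focus=M path=0 depth=1 children=['G'] left=[] right=['Q', 'I', 'O'] parent=Z
Step 4 (down 0): focus=G path=0/0 depth=2 children=[] left=[] right=[] parent=M
Step 5 (up): focus=M path=0 depth=1 children=['G'] left=[] right=['Q', 'I', 'O'] parent=Z
Step 6 (up): focus=Z path=root depth=0 children=['M', 'Q', 'I', 'O'] (at root)
Step 7 (set A): focus=A path=root depth=0 children=['M', 'Q', 'I', 'O'] (at root)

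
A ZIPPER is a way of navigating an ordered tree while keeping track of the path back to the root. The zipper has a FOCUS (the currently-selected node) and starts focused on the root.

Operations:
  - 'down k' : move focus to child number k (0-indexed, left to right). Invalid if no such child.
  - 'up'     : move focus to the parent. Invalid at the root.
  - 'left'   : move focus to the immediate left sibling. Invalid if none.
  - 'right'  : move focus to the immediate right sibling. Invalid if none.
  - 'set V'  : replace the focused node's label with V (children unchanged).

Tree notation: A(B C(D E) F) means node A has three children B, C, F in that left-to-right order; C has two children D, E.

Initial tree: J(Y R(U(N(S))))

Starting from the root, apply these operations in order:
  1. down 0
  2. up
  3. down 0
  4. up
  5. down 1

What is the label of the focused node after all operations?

Answer: R

Derivation:
Step 1 (down 0): focus=Y path=0 depth=1 children=[] left=[] right=['R'] parent=J
Step 2 (up): focus=J path=root depth=0 children=['Y', 'R'] (at root)
Step 3 (down 0): focus=Y path=0 depth=1 children=[] left=[] right=['R'] parent=J
Step 4 (up): focus=J path=root depth=0 children=['Y', 'R'] (at root)
Step 5 (down 1): focus=R path=1 depth=1 children=['U'] left=['Y'] right=[] parent=J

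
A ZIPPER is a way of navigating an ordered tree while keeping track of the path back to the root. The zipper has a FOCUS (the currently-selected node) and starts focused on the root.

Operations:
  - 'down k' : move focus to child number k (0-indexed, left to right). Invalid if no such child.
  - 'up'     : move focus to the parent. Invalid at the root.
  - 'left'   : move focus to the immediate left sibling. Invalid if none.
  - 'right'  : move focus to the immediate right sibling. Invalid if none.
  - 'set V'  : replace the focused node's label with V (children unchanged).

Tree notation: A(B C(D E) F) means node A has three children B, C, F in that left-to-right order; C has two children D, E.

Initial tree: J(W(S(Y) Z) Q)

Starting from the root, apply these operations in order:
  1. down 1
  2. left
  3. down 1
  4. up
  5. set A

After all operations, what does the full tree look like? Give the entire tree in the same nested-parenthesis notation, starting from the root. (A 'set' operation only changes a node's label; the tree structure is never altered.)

Step 1 (down 1): focus=Q path=1 depth=1 children=[] left=['W'] right=[] parent=J
Step 2 (left): focus=W path=0 depth=1 children=['S', 'Z'] left=[] right=['Q'] parent=J
Step 3 (down 1): focus=Z path=0/1 depth=2 children=[] left=['S'] right=[] parent=W
Step 4 (up): focus=W path=0 depth=1 children=['S', 'Z'] left=[] right=['Q'] parent=J
Step 5 (set A): focus=A path=0 depth=1 children=['S', 'Z'] left=[] right=['Q'] parent=J

Answer: J(A(S(Y) Z) Q)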